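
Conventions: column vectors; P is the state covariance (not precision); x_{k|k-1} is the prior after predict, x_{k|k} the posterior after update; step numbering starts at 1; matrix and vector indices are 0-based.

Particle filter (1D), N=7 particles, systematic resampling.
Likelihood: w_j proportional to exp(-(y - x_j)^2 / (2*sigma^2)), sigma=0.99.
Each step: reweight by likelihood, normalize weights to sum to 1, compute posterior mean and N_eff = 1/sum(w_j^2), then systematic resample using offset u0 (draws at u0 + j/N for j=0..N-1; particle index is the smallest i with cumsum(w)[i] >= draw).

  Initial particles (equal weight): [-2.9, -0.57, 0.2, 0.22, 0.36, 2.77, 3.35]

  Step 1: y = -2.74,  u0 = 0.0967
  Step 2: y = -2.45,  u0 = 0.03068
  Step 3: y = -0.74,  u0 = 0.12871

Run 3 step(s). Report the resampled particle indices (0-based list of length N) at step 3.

resampled_idx = [0, 1, 2, 3, 4, 5, 6]

step 1: w=[0.8904, 0.0816, 0.0110, 0.0103, 0.0067, 0.0000, 0.0000]  mean=-2.6217  Neff=1.2505  idx=[0, 0, 0, 0, 0, 0, 1]
step 2: w=[0.1617, 0.1617, 0.1617, 0.1617, 0.1617, 0.1617, 0.0296]  mean=-2.8311  Neff=6.3358  idx=[0, 1, 1, 2, 3, 4, 5]
step 3: w=[0.1429, 0.1429, 0.1429, 0.1429, 0.1429, 0.1429, 0.1429]  mean=-2.9000  Neff=7.0000  idx=[0, 1, 2, 3, 4, 5, 6]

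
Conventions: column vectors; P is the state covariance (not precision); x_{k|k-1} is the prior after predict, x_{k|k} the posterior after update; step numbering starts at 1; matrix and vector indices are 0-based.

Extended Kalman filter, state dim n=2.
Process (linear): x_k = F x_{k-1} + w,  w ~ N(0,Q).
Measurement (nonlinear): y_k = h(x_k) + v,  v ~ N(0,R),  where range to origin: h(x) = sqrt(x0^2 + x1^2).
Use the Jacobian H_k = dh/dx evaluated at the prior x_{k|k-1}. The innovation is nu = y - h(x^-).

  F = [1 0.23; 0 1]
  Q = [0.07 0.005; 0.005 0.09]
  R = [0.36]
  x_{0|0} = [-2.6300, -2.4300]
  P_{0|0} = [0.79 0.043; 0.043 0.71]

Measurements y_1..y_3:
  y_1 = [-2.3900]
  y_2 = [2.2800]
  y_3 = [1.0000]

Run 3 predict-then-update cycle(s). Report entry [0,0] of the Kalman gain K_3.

step 1: x^-=[-3.1889, -2.4300]  P^-=[0.9173 0.2113; 0.2113 0.8000]  H_jac=[-0.7954 -0.6061]  S=[1.4380]  K=[-0.5965; -0.4541]  nu=[-6.3992]  x^+=[0.6281, 0.4757]  P^+=[0.4057 -0.1782; -0.1782 0.5035]
step 2: x^-=[0.7375, 0.4757]  P^-=[0.4204 -0.0574; -0.0574 0.5935]  H_jac=[0.8403 0.5421]  S=[0.7790]  K=[0.4136; 0.3511]  nu=[1.4024]  x^+=[1.3175, 0.9681]  P^+=[0.2872 -0.1705; -0.1705 0.4975]
step 3: x^-=[1.5402, 0.9681]  P^-=[0.3051 -0.0511; -0.0511 0.5875]  H_jac=[0.8466 0.5322]  S=[0.6990]  K=[0.3306; 0.3854]  nu=[-0.8192]  x^+=[1.2694, 0.6524]  P^+=[0.2287 -0.1401; -0.1401 0.4836]

K[0,0] = 0.3306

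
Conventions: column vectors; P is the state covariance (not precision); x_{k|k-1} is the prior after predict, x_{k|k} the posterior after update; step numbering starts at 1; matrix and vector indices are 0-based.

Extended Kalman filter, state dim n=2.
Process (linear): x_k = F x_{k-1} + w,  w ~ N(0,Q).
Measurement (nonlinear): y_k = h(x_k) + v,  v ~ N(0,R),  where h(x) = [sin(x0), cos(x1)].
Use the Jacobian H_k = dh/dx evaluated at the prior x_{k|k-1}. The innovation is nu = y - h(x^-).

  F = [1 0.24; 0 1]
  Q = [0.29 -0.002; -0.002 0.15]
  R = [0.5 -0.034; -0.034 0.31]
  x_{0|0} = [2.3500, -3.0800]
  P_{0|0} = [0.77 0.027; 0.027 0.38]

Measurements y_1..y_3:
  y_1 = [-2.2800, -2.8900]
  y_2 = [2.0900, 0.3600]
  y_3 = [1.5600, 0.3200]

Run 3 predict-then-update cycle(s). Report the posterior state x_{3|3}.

step 1: x^-=[1.6108, -3.0800]  P^-=[1.0948 0.1162; 0.1162 0.5300]  H_jac=[-0.0400 0.0000; 0.0000 0.0616]  S=[0.5018 -0.0343; -0.0343 0.3120]  K=[-0.0863 0.0134; -0.0021 0.1043]  nu=[-3.2792, -1.8919]  x^+=[1.8685, -3.2704]  P^+=[1.0910 0.1154; 0.1154 0.5266]
step 2: x^-=[1.0836, -3.2704]  P^-=[1.4667 0.2397; 0.2397 0.6766]  H_jac=[0.4681 0.0000; 0.0000 -0.1284]  S=[0.8214 -0.0484; -0.0484 0.3212]  K=[0.8377 0.0304; 0.1218 -0.2522]  nu=[1.2063, 1.3517]  x^+=[2.1352, -3.4644]  P^+=[0.8925 0.1484; 0.1484 0.6410]
step 3: x^-=[1.3038, -3.4644]  P^-=[1.2907 0.3002; 0.3002 0.7910]  H_jac=[0.2639 0.0000; 0.0000 -0.3172]  S=[0.5899 -0.0591; -0.0591 0.3896]  K=[0.5614 -0.1592; 0.0708 -0.6333]  nu=[0.5954, 1.2683]  x^+=[1.4361, -4.2255]  P^+=[1.0843 0.2158; 0.2158 0.6265]

x_post = [1.4361, -4.2255]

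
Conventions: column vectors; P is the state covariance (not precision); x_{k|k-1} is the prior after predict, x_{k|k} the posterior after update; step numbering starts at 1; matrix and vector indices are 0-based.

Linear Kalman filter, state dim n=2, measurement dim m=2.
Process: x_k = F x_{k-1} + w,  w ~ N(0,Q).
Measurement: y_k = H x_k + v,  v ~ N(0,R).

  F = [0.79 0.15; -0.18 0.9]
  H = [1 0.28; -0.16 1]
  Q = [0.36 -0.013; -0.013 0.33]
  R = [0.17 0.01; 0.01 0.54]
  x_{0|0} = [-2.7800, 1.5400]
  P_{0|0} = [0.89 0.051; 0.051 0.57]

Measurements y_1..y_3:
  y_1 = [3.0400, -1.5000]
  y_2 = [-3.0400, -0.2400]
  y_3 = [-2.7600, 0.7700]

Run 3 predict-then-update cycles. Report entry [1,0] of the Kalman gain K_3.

K[1,0] = 0.1512

step 1: x^-=[-1.9652, 1.8864]  P^-=[0.9404 -0.0277; -0.0277 0.8040]  S=[1.1579 0.0582; 0.0582 1.3770]  K=[0.8137 -0.1638; 0.1413 0.5812]  nu=[4.4770, -3.7008]  x^+=[2.2838, 0.3682]  P^+=[0.1523 -0.0559; -0.0559 0.3063]
step 2: x^-=[1.8594, -0.0797]  P^-=[0.4487 -0.0316; -0.0316 0.6012]  S=[0.6482 0.0764; 0.0764 1.1627]  K=[0.6945 -0.1345; 0.1507 0.5115]  nu=[-4.8771, 0.1372]  x^+=[-1.5462, -0.7446]  P^+=[0.1293 -0.0450; -0.0450 0.2705]
step 3: x^-=[-1.3332, -0.3918]  P^-=[0.4361 -0.0257; -0.0257 0.5679]  S=[0.6363 0.0747; 0.0747 1.1272]  K=[0.6895 -0.1304; 0.1512 0.4974]  nu=[-1.3171, 0.9485]  x^+=[-2.3649, -0.1192]  P^+=[0.1280 -0.0430; -0.0430 0.2632]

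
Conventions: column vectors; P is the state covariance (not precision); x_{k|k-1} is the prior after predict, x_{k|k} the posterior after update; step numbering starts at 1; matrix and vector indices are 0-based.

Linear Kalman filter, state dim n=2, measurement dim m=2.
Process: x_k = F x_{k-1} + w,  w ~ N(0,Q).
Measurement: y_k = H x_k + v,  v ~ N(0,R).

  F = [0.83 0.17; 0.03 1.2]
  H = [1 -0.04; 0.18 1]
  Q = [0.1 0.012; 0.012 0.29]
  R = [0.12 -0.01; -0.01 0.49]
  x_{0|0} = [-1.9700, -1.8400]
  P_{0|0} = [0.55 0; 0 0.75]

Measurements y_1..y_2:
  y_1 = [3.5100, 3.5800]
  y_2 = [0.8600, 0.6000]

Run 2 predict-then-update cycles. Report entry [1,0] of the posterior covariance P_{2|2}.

step 1: x^-=[-1.9479, -2.2671]  P^-=[0.5006 0.1787; 0.1787 1.3705]  S=[0.6085 0.2027; 0.2027 1.9410]  K=[0.7924 0.0557; -0.0385 0.7266]  nu=[5.3672, 6.1977]  x^+=[2.6503, 2.0300]  P^+=[0.0946 0.0024; 0.0024 0.3560]
step 2: x^-=[2.5449, 2.5155]  P^-=[0.1761 0.0893; 0.0893 0.8029]  S=[0.2903 0.0783; 0.0783 1.3308]  K=[0.5791 0.0569; 0.0317 0.6136]  nu=[-1.5842, -2.3736]  x^+=[1.4923, 1.0090]  P^+=[0.0693 0.0096; 0.0096 0.2986]

P_post[1,0] = 0.0096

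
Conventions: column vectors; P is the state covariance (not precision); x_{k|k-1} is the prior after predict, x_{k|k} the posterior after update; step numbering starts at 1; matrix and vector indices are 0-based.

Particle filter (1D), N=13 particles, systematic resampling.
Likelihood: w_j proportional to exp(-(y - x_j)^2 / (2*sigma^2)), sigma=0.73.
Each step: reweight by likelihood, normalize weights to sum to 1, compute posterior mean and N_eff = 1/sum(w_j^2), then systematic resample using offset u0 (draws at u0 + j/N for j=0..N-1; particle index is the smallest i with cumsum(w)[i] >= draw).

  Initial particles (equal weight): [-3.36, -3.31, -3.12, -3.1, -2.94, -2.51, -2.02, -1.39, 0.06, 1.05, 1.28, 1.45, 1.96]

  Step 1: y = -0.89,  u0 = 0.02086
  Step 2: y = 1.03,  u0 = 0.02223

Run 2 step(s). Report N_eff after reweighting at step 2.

N_eff = 3.1221

step 1: w=[0.0019, 0.0024, 0.0055, 0.0060, 0.0114, 0.0501, 0.1774, 0.4650, 0.2521, 0.0172, 0.0071, 0.0035, 0.0003]  mean=-1.1666  Neff=3.1810  idx=[4, 6, 6, 6, 7, 7, 7, 7, 7, 7, 8, 8, 8]
step 2: w=[0.0000, 0.0001, 0.0001, 0.0001, 0.0032, 0.0032, 0.0032, 0.0032, 0.0032, 0.0032, 0.3267, 0.3267, 0.3267]  mean=0.0310  Neff=3.1221  idx=[10, 10, 10, 10, 10, 11, 11, 11, 11, 12, 12, 12, 12]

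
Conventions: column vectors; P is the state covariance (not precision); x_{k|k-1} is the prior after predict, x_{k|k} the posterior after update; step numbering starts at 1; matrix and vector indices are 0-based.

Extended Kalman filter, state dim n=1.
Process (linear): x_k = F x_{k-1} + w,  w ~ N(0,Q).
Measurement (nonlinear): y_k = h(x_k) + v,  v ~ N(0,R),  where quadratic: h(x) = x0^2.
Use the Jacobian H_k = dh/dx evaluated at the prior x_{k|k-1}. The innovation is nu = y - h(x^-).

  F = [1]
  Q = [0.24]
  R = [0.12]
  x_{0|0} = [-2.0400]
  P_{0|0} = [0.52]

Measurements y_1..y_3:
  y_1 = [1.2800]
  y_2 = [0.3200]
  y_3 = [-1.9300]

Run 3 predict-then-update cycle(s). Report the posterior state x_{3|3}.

step 1: x^-=[-2.0400]  P^-=[0.7600]  H_jac=[-4.0800]  S=[12.7713]  K=[-0.2428]  nu=[-2.8816]  x^+=[-1.3404]  P^+=[0.0071]
step 2: x^-=[-1.3404]  P^-=[0.2471]  H_jac=[-2.6807]  S=[1.8960]  K=[-0.3494]  nu=[-1.4766]  x^+=[-0.8244]  P^+=[0.0156]
step 3: x^-=[-0.8244]  P^-=[0.2556]  H_jac=[-1.6488]  S=[0.8150]  K=[-0.5172]  nu=[-2.6097]  x^+=[0.5253]  P^+=[0.0376]

x_post = [0.5253]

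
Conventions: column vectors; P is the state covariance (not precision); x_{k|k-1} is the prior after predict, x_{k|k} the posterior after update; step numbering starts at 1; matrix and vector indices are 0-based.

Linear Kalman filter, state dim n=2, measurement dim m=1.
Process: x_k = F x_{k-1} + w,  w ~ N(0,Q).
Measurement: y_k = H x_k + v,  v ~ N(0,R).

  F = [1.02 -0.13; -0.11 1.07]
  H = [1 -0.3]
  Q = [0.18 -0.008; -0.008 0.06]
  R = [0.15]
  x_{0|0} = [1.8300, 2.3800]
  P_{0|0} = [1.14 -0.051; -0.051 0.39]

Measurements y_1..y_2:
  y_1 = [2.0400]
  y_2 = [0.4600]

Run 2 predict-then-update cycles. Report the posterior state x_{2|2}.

step 1: x^-=[1.5572, 2.3453]  P^-=[1.3862 -0.2465; -0.2465 0.5323]  S=[1.7320]  K=[0.8430; -0.2345]  nu=[1.1864]  x^+=[2.5574, 2.0670]  P^+=[0.1552 0.0959; 0.0959 0.4370]
step 2: x^-=[2.3398, 1.9304]  P^-=[0.3234 0.0199; 0.0199 0.5396]  S=[0.5101]  K=[0.6224; -0.2784]  nu=[-1.3007]  x^+=[1.5302, 2.2926]  P^+=[0.1258 0.1083; 0.1083 0.5001]

x_post = [1.5302, 2.2926]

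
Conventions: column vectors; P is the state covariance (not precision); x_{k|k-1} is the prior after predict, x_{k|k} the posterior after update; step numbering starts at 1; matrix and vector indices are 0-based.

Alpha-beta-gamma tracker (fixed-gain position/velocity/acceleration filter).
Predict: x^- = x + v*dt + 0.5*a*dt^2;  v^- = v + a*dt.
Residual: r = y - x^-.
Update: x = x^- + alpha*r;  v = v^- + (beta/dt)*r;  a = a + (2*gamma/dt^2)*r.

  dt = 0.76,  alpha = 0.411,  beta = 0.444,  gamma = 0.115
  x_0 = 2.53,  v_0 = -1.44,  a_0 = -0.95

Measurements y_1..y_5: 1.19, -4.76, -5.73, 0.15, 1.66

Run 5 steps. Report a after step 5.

step 1: x_pred=1.1612  r=0.0288  x^+=1.1731  v^+=-2.1452  a^+=-0.9385
step 2: x_pred=-0.7283  r=-4.0317  x^+=-2.3854  v^+=-5.2138  a^+=-2.5440
step 3: x_pred=-7.0826  r=1.3526  x^+=-6.5267  v^+=-6.3571  a^+=-2.0054
step 4: x_pred=-11.9372  r=12.0872  x^+=-6.9693  v^+=-0.8197  a^+=2.8077
step 5: x_pred=-6.7814  r=8.4414  x^+=-3.3120  v^+=6.2458  a^+=6.1691

a_post = 6.1691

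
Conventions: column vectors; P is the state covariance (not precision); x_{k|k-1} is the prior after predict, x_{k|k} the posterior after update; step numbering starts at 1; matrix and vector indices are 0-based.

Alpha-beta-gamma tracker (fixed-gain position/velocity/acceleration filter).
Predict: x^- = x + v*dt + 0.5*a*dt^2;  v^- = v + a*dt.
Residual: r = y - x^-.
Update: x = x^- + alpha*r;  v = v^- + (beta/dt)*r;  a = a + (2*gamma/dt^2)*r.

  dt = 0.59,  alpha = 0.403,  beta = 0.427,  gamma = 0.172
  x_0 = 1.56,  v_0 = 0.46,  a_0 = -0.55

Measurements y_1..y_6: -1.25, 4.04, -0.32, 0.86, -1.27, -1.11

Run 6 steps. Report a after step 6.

a_post = -1.8548

step 1: x_pred=1.7357  r=-2.9857  x^+=0.5324  v^+=-2.0253  a^+=-3.5005
step 2: x_pred=-1.2718  r=5.3118  x^+=0.8689  v^+=-0.2463  a^+=1.7487
step 3: x_pred=1.0279  r=-1.3479  x^+=0.4847  v^+=-0.1901  a^+=0.4167
step 4: x_pred=0.4450  r=0.4150  x^+=0.6123  v^+=0.3560  a^+=0.8267
step 5: x_pred=0.9662  r=-2.2362  x^+=0.0650  v^+=-0.7746  a^+=-1.3831
step 6: x_pred=-0.6327  r=-0.4773  x^+=-0.8251  v^+=-1.9361  a^+=-1.8548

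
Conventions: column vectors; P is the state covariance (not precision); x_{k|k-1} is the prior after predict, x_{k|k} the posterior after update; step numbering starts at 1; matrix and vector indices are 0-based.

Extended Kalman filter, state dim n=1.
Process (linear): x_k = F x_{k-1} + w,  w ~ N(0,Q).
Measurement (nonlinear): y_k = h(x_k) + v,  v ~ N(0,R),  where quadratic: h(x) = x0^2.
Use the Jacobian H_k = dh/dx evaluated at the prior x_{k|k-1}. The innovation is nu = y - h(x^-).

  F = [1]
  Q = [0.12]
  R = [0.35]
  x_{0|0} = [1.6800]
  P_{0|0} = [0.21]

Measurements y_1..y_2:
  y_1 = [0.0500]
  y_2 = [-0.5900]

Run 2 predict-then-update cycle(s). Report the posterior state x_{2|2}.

x_post = [0.4628]

step 1: x^-=[1.6800]  P^-=[0.3300]  H_jac=[3.3600]  S=[4.0756]  K=[0.2721]  nu=[-2.7724]  x^+=[0.9257]  P^+=[0.0283]
step 2: x^-=[0.9257]  P^-=[0.1483]  H_jac=[1.8515]  S=[0.8585]  K=[0.3199]  nu=[-1.4470]  x^+=[0.4628]  P^+=[0.0605]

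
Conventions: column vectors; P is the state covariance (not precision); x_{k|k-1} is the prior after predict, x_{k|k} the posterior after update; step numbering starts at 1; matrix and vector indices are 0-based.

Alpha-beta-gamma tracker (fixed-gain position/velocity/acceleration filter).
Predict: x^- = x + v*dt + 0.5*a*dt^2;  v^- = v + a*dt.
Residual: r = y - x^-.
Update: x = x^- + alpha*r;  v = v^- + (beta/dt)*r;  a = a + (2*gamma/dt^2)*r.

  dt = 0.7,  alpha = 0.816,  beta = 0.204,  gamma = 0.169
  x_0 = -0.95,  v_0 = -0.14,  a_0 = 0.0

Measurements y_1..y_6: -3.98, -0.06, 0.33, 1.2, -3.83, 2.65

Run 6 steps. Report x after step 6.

x_post = 1.8249

step 1: x_pred=-1.0480  r=-2.9320  x^+=-3.4405  v^+=-0.9945  a^+=-2.0225
step 2: x_pred=-4.6321  r=4.5721  x^+=-0.9013  v^+=-1.0778  a^+=1.1314
step 3: x_pred=-1.3785  r=1.7085  x^+=0.0156  v^+=0.2121  a^+=2.3099
step 4: x_pred=0.7300  r=0.4700  x^+=1.1135  v^+=1.9660  a^+=2.6341
step 5: x_pred=3.1351  r=-6.9651  x^+=-2.5484  v^+=1.7800  a^+=-2.1704
step 6: x_pred=-1.8342  r=4.4842  x^+=1.8249  v^+=1.5676  a^+=0.9227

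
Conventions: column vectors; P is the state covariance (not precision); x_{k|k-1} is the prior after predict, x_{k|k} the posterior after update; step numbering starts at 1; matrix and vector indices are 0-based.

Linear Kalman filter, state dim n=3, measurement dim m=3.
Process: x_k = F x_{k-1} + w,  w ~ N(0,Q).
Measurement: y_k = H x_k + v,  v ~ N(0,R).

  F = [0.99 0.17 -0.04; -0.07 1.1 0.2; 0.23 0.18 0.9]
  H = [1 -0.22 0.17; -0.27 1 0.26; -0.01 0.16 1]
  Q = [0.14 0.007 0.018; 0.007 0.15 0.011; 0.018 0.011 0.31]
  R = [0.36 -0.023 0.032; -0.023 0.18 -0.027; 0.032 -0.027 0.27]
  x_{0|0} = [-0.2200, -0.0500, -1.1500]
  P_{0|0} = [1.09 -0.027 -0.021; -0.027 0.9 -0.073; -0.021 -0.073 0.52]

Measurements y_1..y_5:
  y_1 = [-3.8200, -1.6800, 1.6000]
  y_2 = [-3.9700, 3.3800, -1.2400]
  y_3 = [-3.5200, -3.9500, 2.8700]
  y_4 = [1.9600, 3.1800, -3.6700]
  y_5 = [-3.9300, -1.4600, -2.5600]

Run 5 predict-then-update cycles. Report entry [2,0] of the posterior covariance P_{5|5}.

P_post[2,0] = 0.0017

step 1: x^-=[-0.1803, -0.2696, -1.0946]  P^-=[1.2287 0.0630 0.2400; 0.0630 1.2378 0.1842; 0.2400 0.1842 0.7834]  S=[1.7113 -0.4535 0.3236; -0.4535 1.5884 0.5012; 0.3236 0.5012 1.1392]  K=[0.7741 0.1099 -0.0595; 0.1420 0.8666 -0.0866; 0.0646 0.0037 0.6915]  nu=[-3.5129, -1.1745, 2.7359]  x^+=[-3.1915, -2.0232, 0.5661]  P^+=[0.2936 0.0841 -0.0048; 0.0841 0.1967 -0.0729; -0.0048 -0.0729 0.2003]
step 2: x^-=[-3.5262, -1.8888, -0.5887]  P^-=[0.4634 0.1122 0.0871; 0.1122 0.3526 0.0268; 0.0871 0.0268 0.4755]  S=[0.8324 -0.0642 0.1958; -0.0642 0.5397 0.1525; 0.1958 0.1525 0.7611]  K=[0.5592 0.0931 -0.0306; 0.1072 0.6362 -0.0472; 0.0593 0.0728 0.5994]  nu=[-0.7593, 4.4698, -0.3843]  x^+=[-3.5229, 0.8918, -0.5385]  P^+=[0.2120 0.0621 -0.0007; 0.0621 0.1428 -0.0487; -0.0007 -0.0487 0.1696]
step 3: x^-=[-3.3145, 1.1198, -1.1344]  P^-=[0.3738 0.0849 0.0703; 0.0849 0.2996 0.0313; 0.0703 0.0313 0.4523]  S=[0.7455 -0.0613 0.1725; -0.0613 0.4980 0.1485; 0.1725 0.1485 0.7383]  K=[0.5039 0.0738 -0.0240; 0.0892 0.5930 -0.0339; 0.0604 0.0938 0.5854]  nu=[0.2337, -5.6698, 3.7921]  x^+=[-3.7061, -2.3502, 0.5676]  P^+=[0.1906 0.0535 0.0010; 0.0535 0.1312 -0.0428; 0.0010 -0.0428 0.1643]
step 4: x^-=[-4.0912, -2.2122, -0.7645]  P^-=[0.3493 0.0753 0.0658; 0.0753 0.2891 0.0325; 0.0658 0.0325 0.4484]  S=[0.7231 -0.0636 0.1662; -0.0636 0.4919 0.1487; 0.1662 0.1487 0.7347]  K=[0.4866 0.0657 -0.0222; 0.0821 0.5835 -0.0305; 0.0613 0.0987 0.5827]  nu=[5.6945, 4.4864, -2.5924]  x^+=[-0.9683, 0.9522, -1.4833]  P^+=[0.1838 0.0504 0.0016; 0.0504 0.1283 -0.0414; 0.0016 -0.0414 0.1633]
step 5: x^-=[-0.7374, 0.8186, -1.3863]  P^-=[0.3415 0.0720 0.0642; 0.0720 0.2867 0.0325; 0.0642 0.0325 0.4475]  S=[0.7160 -0.0648 0.1641; -0.0648 0.4908 0.1486; 0.1641 0.1486 0.7338]  K=[0.4807 0.0629 -0.0217; 0.0796 0.5812 -0.0298; 0.0616 0.0997 0.5821]  nu=[-2.7768, -2.1172, -1.3121]  x^+=[-2.1770, -0.5940, -2.5322]  P^+=[0.1815 0.0494 0.0017; 0.0494 0.1276 -0.0411; 0.0017 -0.0411 0.1630]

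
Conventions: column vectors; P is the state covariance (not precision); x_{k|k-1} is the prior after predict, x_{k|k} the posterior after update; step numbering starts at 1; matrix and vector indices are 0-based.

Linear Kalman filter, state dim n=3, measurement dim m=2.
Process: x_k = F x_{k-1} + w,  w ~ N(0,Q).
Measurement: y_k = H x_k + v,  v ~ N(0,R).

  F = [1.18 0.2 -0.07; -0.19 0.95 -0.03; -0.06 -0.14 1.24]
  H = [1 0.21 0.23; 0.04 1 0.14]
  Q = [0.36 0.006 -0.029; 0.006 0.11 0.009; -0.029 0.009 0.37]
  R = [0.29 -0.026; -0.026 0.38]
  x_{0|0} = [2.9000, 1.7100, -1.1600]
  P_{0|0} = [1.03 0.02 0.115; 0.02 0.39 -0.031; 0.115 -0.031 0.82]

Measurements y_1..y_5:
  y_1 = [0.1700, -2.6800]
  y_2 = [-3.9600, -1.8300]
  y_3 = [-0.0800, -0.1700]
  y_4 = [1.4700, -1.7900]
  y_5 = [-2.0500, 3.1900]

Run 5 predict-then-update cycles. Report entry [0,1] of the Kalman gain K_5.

K[0,1] = -0.3299

step 1: x^-=[3.8452, 1.1083, -1.8518]  P^-=[1.8051 -0.1277 -0.0268; -0.1277 0.4958 -0.1258; -0.0268 -0.1258 1.6362]  S=[2.1254 0.0376; 0.0376 0.8650]  K=[0.8356 -0.1048; -0.0344 0.5484; 0.1500 0.1117]  nu=[-3.4820, -3.6829]  x^+=[1.3216, -0.7914, -2.7855]  P^+=[0.3180 -0.0342 -0.2861; -0.0342 0.2345 -0.1707; -0.2861 -0.1707 1.5763]
step 2: x^-=[1.5961, -0.9194, -3.4225]  P^-=[0.8558 -0.0358 -0.6526; -0.0358 0.3534 -0.2111; -0.6526 -0.2111 2.9007]  S=[0.9792 -0.0124; -0.0124 0.7223]  K=[0.7116 -0.1165; -0.0047 0.4463; -0.0275 0.2334]  nu=[-4.5759, -0.4953]  x^+=[-1.6022, -1.1189, -3.4122]  P^+=[0.3482 0.0090 -0.6118; 0.0090 0.2095 -0.2866; -0.6118 -0.2866 2.8605]
step 3: x^-=[-1.8755, -0.6561, -3.9784]  P^-=[0.9805 0.0177 -1.2810; 0.0177 0.3203 -0.3174; -1.2810 -0.3174 4.9643]  S=[0.9348 -0.0152; -0.0152 0.6974]  K=[0.7351 -0.1594; 0.0193 0.3970; -0.2126 0.4634]  nu=[2.8483, 1.1181]  x^+=[0.0401, -0.1572, -4.0660]  P^+=[0.4541 0.0530 -1.0776; 0.0530 0.2103 -0.4430; -1.0776 -0.4430 4.7693]
step 4: x^-=[0.3005, -0.0350, -5.0222]  P^-=[1.2395 0.0675 -2.1859; 0.0675 0.3143 -0.4646; -2.1859 -0.4646 8.0240]  S=[0.9457 -0.0306; -0.0306 0.7044]  K=[0.7864 -0.2341; 0.0398 0.3594; -0.4374 0.7922]  nu=[2.3319, -1.0639]  x^+=[2.3833, -0.3245, -6.8850]  P^+=[0.6048 0.1055 -1.7078; 0.1055 0.2227 -0.6525; -1.7078 -0.6525 7.3799]
step 5: x^-=[3.2293, -0.5546, -8.6350]  P^-=[1.5973 0.1275 -3.4115; 0.1275 0.3191 -0.6635; -3.4115 -0.6635 12.2063]  S=[0.9673 -0.0546; -0.0546 0.7271]  K=[0.8493 -0.3299; 0.0616 0.3227; -0.7010 1.1974]  nu=[-3.1768, 4.8243]  x^+=[-1.0600, 0.8067, -0.6311]  P^+=[0.7900 0.1682 -2.4804; 0.1682 0.2419 -0.9111; -2.4804 -0.9111 10.5967]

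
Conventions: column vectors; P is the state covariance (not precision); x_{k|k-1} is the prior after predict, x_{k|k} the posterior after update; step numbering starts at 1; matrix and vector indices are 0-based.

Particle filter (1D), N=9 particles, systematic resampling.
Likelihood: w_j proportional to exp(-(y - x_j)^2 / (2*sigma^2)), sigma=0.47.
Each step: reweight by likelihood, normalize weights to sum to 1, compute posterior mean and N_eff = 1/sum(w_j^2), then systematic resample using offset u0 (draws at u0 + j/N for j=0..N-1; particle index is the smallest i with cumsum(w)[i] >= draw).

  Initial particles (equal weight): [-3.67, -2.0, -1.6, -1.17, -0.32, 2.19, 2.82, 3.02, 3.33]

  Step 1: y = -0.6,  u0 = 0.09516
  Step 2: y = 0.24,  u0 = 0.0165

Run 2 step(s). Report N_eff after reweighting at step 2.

step 1: w=[0.0000, 0.0083, 0.0726, 0.3346, 0.5846, 0.0000, 0.0000, 0.0000, 0.0000]  mean=-0.7112  Neff=2.1787  idx=[3, 3, 3, 4, 4, 4, 4, 4, 4]
step 2: w=[0.0037, 0.0037, 0.0037, 0.1648, 0.1648, 0.1648, 0.1648, 0.1648, 0.1648]  mean=-0.3295  Neff=6.1347  idx=[3, 3, 4, 5, 5, 6, 7, 7, 8]

N_eff = 6.1347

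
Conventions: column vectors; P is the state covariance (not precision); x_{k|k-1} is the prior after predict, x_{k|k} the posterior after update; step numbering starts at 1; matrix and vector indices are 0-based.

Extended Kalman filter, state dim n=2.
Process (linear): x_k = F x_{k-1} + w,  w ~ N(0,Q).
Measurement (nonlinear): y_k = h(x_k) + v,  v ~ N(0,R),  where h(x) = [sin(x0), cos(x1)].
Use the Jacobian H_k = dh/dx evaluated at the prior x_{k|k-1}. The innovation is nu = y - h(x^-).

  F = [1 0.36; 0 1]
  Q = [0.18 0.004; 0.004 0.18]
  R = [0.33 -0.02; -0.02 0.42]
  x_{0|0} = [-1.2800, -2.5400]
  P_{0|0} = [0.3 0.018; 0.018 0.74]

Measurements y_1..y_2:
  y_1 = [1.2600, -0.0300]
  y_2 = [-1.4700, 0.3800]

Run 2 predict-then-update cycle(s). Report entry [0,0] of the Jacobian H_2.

H_jac[0,0] = -0.4786

step 1: x^-=[-2.1944, -2.5400]  P^-=[0.5889 0.2884; 0.2884 0.9200]  H_jac=[-0.5840 0.0000; 0.0000 0.5660]  S=[0.5308 -0.1153; -0.1153 0.7147]  K=[-0.6199 0.1284; -0.1648 0.7020]  nu=[2.0718, 0.7944]  x^+=[-3.3768, -2.3237]  P^+=[0.3547 0.1172; 0.1172 0.5268]
step 2: x^-=[-4.2134, -2.3237]  P^-=[0.6874 0.3108; 0.3108 0.7068]  H_jac=[-0.4786 0.0000; 0.0000 0.7297]  S=[0.4874 -0.1285; -0.1285 0.7963]  K=[-0.6264 0.1837; -0.1403 0.6250]  nu=[-2.3481, 1.0638]  x^+=[-2.5471, -1.3294]  P^+=[0.4396 0.1229; 0.1229 0.3636]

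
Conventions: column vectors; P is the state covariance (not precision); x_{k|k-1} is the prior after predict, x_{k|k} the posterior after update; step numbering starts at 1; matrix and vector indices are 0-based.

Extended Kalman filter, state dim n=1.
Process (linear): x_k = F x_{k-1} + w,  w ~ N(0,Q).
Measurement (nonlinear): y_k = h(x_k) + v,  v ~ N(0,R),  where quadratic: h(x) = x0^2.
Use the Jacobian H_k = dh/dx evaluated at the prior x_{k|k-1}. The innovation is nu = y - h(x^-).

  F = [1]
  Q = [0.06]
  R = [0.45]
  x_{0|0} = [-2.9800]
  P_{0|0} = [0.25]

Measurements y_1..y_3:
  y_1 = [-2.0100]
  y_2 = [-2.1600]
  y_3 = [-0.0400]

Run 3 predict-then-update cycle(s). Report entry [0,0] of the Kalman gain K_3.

K[0,0] = -0.1751

step 1: x^-=[-2.9800]  P^-=[0.3100]  H_jac=[-5.9600]  S=[11.4617]  K=[-0.1612]  nu=[-10.8904]  x^+=[-1.2245]  P^+=[0.0122]
step 2: x^-=[-1.2245]  P^-=[0.0722]  H_jac=[-2.4490]  S=[0.8828]  K=[-0.2002]  nu=[-3.6594]  x^+=[-0.4919]  P^+=[0.0368]
step 3: x^-=[-0.4919]  P^-=[0.0968]  H_jac=[-0.9838]  S=[0.5437]  K=[-0.1751]  nu=[-0.2820]  x^+=[-0.4425]  P^+=[0.0801]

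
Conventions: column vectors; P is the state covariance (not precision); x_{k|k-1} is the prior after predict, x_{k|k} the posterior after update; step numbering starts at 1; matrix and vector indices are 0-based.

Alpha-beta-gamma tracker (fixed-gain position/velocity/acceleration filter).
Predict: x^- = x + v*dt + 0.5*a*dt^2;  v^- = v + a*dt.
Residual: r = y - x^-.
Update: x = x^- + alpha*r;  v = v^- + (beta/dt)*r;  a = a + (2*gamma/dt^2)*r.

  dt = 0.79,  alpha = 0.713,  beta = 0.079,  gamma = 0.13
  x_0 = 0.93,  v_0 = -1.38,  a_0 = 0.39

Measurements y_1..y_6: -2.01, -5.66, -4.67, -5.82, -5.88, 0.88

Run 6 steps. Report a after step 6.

step 1: x_pred=-0.0385  r=-1.9715  x^+=-1.4442  v^+=-1.2690  a^+=-0.4313
step 2: x_pred=-2.5813  r=-3.0787  x^+=-4.7764  v^+=-1.9177  a^+=-1.7139
step 3: x_pred=-6.8262  r=2.1562  x^+=-5.2888  v^+=-3.0560  a^+=-0.8156
step 4: x_pred=-7.9576  r=2.1376  x^+=-6.4335  v^+=-3.4866  a^+=0.0749
step 5: x_pred=-9.1645  r=3.2845  x^+=-6.8227  v^+=-3.0990  a^+=1.4432
step 6: x_pred=-8.8205  r=9.7005  x^+=-1.9040  v^+=-0.9888  a^+=5.4845

a_post = 5.4845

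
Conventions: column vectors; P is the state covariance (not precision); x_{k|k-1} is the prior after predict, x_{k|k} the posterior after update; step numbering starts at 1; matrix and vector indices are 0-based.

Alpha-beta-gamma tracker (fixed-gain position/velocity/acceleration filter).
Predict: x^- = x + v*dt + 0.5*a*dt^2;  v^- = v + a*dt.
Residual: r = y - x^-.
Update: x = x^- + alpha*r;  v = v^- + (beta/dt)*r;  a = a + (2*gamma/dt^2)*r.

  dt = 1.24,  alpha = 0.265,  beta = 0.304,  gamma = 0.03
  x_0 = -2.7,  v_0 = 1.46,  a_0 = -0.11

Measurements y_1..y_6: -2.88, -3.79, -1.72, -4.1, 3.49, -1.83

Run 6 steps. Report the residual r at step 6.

step 1: x_pred=-0.9742  r=-1.9058  x^+=-1.4792  v^+=0.8564  a^+=-0.1844
step 2: x_pred=-0.5591  r=-3.2309  x^+=-1.4153  v^+=-0.1644  a^+=-0.3104
step 3: x_pred=-1.8577  r=0.1377  x^+=-1.8212  v^+=-0.5155  a^+=-0.3051
step 4: x_pred=-2.6950  r=-1.4050  x^+=-3.0674  v^+=-1.2383  a^+=-0.3599
step 5: x_pred=-4.8795  r=8.3695  x^+=-2.6616  v^+=0.3673  a^+=-0.0333
step 6: x_pred=-2.2317  r=0.4017  x^+=-2.1252  v^+=0.4245  a^+=-0.0176

resid = 0.4017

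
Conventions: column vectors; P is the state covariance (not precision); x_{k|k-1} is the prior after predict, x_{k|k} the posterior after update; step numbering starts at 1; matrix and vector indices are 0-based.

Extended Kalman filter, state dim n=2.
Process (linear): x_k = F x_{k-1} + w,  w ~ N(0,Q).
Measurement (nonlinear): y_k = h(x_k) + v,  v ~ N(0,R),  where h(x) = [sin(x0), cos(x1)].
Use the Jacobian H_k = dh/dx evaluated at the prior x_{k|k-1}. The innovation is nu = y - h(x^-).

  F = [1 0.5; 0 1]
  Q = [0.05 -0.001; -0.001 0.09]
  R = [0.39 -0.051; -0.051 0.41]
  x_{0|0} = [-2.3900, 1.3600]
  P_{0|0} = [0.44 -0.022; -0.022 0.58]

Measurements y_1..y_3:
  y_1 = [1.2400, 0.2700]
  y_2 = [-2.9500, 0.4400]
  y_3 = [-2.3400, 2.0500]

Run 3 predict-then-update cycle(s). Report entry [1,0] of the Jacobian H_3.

H_jac[1,0] = 0.0000

step 1: x^-=[-1.7100, 1.3600]  P^-=[0.6130 0.2670; 0.2670 0.6700]  H_jac=[-0.1388 0.0000; 0.0000 -0.9779]  S=[0.4018 -0.0148; -0.0148 1.0507]  K=[-0.2209 -0.2516; -0.1152 -0.6252]  nu=[2.2303, 0.0608]  x^+=[-2.2181, 1.0651]  P^+=[0.5285 0.0940; 0.0940 0.2561]
step 2: x^-=[-1.6855, 1.0651]  P^-=[0.7365 0.2210; 0.2210 0.3461]  H_jac=[-0.1145 0.0000; 0.0000 -0.8748]  S=[0.3996 -0.0289; -0.0289 0.6749]  K=[-0.2323 -0.2965; -0.0960 -0.4528]  nu=[-1.9566, -0.0444]  x^+=[-1.2177, 1.2731]  P^+=[0.6596 0.1254; 0.1254 0.2066]
step 3: x^-=[-0.5812, 1.2731]  P^-=[0.8866 0.2277; 0.2277 0.2966]  H_jac=[0.8358 0.0000; 0.0000 -0.9560]  S=[1.0094 -0.2329; -0.2329 0.6811]  K=[0.7170 -0.0744; 0.1004 -0.3820]  nu=[-1.7910, 1.7566]  x^+=[-1.9960, 0.4222]  P^+=[0.3391 0.0701; 0.0701 0.1692]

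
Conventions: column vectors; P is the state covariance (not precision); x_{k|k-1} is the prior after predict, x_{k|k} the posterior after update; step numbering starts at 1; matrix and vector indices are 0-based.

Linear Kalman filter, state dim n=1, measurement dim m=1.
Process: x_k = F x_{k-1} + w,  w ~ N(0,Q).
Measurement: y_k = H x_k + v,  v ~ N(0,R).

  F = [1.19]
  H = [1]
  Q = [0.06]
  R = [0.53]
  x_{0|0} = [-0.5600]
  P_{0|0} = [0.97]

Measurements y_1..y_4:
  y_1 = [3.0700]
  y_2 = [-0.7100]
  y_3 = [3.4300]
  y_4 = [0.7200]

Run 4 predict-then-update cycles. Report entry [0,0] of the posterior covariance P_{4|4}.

P_post[0,0] = 0.2309

step 1: x^-=[-0.6664]  P^-=[1.4336]  S=[1.9636]  K=[0.7301]  nu=[3.7364]  x^+=[2.0615]  P^+=[0.3869]
step 2: x^-=[2.4532]  P^-=[0.6080]  S=[1.1380]  K=[0.5343]  nu=[-3.1632]  x^+=[0.7632]  P^+=[0.2832]
step 3: x^-=[0.9083]  P^-=[0.4610]  S=[0.9910]  K=[0.4652]  nu=[2.5217]  x^+=[2.0813]  P^+=[0.2465]
step 4: x^-=[2.4768]  P^-=[0.4091]  S=[0.9391]  K=[0.4356]  nu=[-1.7568]  x^+=[1.7114]  P^+=[0.2309]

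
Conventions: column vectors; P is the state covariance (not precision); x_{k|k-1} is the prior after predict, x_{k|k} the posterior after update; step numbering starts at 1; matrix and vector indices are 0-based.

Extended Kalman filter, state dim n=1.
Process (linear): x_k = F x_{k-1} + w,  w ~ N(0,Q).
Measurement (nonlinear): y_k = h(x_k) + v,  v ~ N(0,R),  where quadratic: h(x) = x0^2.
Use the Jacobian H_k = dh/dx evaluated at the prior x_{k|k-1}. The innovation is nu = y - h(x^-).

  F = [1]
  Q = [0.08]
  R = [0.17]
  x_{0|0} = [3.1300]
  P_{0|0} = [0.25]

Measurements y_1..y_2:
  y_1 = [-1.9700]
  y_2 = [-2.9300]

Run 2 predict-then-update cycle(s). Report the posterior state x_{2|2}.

step 1: x^-=[3.1300]  P^-=[0.3300]  H_jac=[6.2600]  S=[13.1019]  K=[0.1577]  nu=[-11.7669]  x^+=[1.2747]  P^+=[0.0043]
step 2: x^-=[1.2747]  P^-=[0.0843]  H_jac=[2.5494]  S=[0.7178]  K=[0.2993]  nu=[-4.5548]  x^+=[-0.0888]  P^+=[0.0200]

x_post = [-0.0888]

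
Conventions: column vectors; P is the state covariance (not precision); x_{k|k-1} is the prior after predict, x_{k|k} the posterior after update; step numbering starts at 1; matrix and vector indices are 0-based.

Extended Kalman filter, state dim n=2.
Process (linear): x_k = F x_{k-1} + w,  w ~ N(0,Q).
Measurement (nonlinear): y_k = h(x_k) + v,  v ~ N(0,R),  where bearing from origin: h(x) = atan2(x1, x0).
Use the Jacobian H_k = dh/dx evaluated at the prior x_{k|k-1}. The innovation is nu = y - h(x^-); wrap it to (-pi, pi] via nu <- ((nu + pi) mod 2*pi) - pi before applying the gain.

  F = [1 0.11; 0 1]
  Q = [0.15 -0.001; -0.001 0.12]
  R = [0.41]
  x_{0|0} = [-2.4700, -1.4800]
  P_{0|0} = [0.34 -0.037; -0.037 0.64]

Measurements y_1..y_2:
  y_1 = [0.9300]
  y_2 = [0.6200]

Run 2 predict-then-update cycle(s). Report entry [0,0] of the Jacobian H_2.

H_jac[0,0] = 0.0290

step 1: x^-=[-2.6328, -1.4800]  P^-=[0.4896 0.0324; 0.0324 0.7600]  H_jac=[0.1622 -0.2886]  S=[0.4832]  K=[0.1451; -0.4431]  nu=[-2.7237]  x^+=[-3.0279, -0.2731]  P^+=[0.4794 0.0635; 0.0635 0.6651]
step 2: x^-=[-3.0579, -0.2731]  P^-=[0.6514 0.1356; 0.1356 0.7851]  H_jac=[0.0290 -0.3244]  S=[0.4906]  K=[-0.0512; -0.5112]  nu=[-2.6107]  x^+=[-2.9242, 1.0614]  P^+=[0.6502 0.1228; 0.1228 0.6569]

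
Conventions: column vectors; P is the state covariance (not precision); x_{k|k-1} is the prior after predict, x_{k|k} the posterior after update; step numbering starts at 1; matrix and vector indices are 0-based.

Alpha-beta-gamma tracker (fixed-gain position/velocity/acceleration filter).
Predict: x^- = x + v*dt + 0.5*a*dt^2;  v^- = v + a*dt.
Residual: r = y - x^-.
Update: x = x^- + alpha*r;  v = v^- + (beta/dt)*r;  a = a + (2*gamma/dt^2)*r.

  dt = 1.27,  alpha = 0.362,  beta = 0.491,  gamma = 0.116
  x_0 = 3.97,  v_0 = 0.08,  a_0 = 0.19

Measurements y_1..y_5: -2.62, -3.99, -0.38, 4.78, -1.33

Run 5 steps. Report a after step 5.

a_post = 1.5970

step 1: x_pred=4.2248  r=-6.8448  x^+=1.7470  v^+=-2.3250  a^+=-0.7946
step 2: x_pred=-1.8465  r=-2.1435  x^+=-2.6225  v^+=-4.1628  a^+=-1.1029
step 3: x_pred=-8.7986  r=8.4186  x^+=-5.7511  v^+=-2.3087  a^+=0.1081
step 4: x_pred=-8.5960  r=13.3760  x^+=-3.7539  v^+=2.9999  a^+=2.0321
step 5: x_pred=1.6947  r=-3.0247  x^+=0.5998  v^+=4.4112  a^+=1.5970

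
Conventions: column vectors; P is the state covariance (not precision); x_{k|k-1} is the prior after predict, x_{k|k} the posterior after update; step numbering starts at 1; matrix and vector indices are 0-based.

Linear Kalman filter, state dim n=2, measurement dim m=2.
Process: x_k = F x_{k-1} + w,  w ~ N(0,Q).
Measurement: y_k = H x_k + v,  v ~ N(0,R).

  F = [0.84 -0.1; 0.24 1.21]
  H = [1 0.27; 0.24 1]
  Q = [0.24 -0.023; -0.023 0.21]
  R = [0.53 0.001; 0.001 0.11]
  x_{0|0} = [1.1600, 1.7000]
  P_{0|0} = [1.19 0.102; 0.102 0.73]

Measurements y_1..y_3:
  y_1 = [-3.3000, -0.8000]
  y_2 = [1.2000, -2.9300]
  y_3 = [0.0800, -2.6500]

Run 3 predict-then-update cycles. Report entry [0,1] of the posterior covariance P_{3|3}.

P_post[0,1] = -0.0618

step 1: x^-=[0.8044, 2.3354]  P^-=[1.0698 0.2298; 0.2298 1.4066]  S=[1.8265 0.8822; 0.8822 1.6885]  K=[0.6427 -0.0477; -0.1129 0.9247]  nu=[-4.7350, -3.3285]  x^+=[-2.0803, -0.2078]  P^+=[0.3655 -0.0923; -0.0923 0.1238]
step 2: x^-=[-1.7266, -0.7507]  P^-=[0.5147 -0.0559; -0.0559 0.3586]  S=[1.0406 0.1618; 0.1618 0.4714]  K=[0.4836 -0.0226; -0.0787 0.7593]  nu=[3.1293, -1.7649]  x^+=[-0.1735, -2.3372]  P^+=[0.2746 -0.0679; -0.0679 0.0997]
step 3: x^-=[0.0880, -2.8696]  P^-=[0.4462 -0.0471; -0.0471 0.3324]  S=[0.9750 0.1477; 0.1477 0.4455]  K=[0.4466 -0.0134; -0.0689 0.7436]  nu=[0.7668, 0.1985]  x^+=[0.4278, -2.7748]  P^+=[0.2534 -0.0618; -0.0618 0.0966]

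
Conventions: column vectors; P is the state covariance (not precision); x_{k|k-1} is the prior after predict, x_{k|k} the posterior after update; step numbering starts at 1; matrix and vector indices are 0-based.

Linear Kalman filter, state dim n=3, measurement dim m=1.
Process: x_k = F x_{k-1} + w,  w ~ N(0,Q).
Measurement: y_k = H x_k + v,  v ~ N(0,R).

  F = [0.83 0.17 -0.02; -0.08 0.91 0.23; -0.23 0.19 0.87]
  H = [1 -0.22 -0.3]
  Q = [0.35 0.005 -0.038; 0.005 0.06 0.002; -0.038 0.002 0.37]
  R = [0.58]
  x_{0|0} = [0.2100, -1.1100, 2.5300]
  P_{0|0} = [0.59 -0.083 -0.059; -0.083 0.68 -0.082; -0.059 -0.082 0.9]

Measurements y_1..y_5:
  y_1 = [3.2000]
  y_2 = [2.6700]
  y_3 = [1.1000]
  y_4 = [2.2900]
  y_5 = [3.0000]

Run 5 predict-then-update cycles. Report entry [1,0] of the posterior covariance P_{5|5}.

step 1: x^-=[-0.0650, -0.4450, 1.9419]  P^-=[0.7556 -0.0078 -0.2089; -0.0078 0.6544 0.2679; -0.2089 0.2679 1.1107]  S=[1.6313]  K=[0.5026; -0.1423; -0.3684]  nu=[3.7497]  x^+=[1.8197, -0.9785, 0.5604]  P^+=[0.3434 0.1089 0.0932; 0.1089 0.6214 0.1824; 0.0932 0.1824 0.8893]
step 2: x^-=[1.3328, -0.9071, -0.1169]  P^-=[0.6313 0.1768 0.0080; 0.1768 0.6809 0.4102; 0.0080 0.4102 1.0972]  S=[1.3146]  K=[0.4488; -0.0731; -0.3130]  nu=[1.1026]  x^+=[1.8277, -0.9877, -0.4620]  P^+=[0.3665 0.2199 0.1926; 0.2199 0.6739 0.3801; 0.1926 0.3801 0.9684]
step 3: x^-=[1.3583, -1.1513, -1.0099]  P^-=[0.6754 0.2886 0.1178; 0.2886 0.7916 0.5636; 0.1178 0.5636 1.1761]  S=[1.2763]  K=[0.4518; -0.0428; -0.2813]  nu=[-0.8145]  x^+=[0.9903, -1.1164, -0.7808]  P^+=[0.4149 0.3133 0.2800; 0.3133 0.7893 0.5482; 0.2800 0.5482 1.0751]
step 4: x^-=[0.6478, -1.2747, -1.1192]  P^-=[0.7345 0.3923 0.2092; 0.3923 0.9467 0.7146; 0.2092 0.7146 1.2760]  S=[1.2713]  K=[0.4605; -0.0239; -0.2602]  nu=[1.0260]  x^+=[1.1202, -1.2992, -1.3862]  P^+=[0.4649 0.4063 0.3615; 0.4063 0.9460 0.7067; 0.3615 0.7067 1.1899]
step 5: x^-=[0.7367, -1.5907, -1.7105]  P^-=[0.7959 0.5007 0.2958; 0.5007 1.1326 0.8671; 0.2958 0.8671 1.3828]  S=[1.2719]  K=[0.4694; -0.0068; -0.2436]  nu=[1.4002]  x^+=[1.3940, -1.6002, -2.0515]  P^+=[0.5157 0.5047 0.4413; 0.5047 1.1326 0.8650; 0.4413 0.8650 1.3074]

P_post[1,0] = 0.5047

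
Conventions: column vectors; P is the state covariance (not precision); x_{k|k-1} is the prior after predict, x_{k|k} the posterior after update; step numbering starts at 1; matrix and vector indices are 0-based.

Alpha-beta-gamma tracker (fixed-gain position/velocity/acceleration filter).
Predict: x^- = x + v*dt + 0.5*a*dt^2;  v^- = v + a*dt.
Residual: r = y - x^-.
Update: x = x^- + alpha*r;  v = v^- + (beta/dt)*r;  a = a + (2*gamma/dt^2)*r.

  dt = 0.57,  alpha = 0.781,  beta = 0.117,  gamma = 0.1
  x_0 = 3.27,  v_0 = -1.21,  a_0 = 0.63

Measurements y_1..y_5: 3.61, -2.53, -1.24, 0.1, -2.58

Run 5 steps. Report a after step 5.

step 1: x_pred=2.6826  r=0.9274  x^+=3.4069  v^+=-0.6605  a^+=1.2009
step 2: x_pred=3.2255  r=-5.7555  x^+=-1.2696  v^+=-1.1574  a^+=-2.3421
step 3: x_pred=-2.3098  r=1.0698  x^+=-1.4743  v^+=-2.2728  a^+=-1.6835
step 4: x_pred=-3.0433  r=3.1433  x^+=-0.5884  v^+=-2.5873  a^+=0.2514
step 5: x_pred=-2.0223  r=-0.5577  x^+=-2.4579  v^+=-2.5585  a^+=-0.0919

a_post = -0.0919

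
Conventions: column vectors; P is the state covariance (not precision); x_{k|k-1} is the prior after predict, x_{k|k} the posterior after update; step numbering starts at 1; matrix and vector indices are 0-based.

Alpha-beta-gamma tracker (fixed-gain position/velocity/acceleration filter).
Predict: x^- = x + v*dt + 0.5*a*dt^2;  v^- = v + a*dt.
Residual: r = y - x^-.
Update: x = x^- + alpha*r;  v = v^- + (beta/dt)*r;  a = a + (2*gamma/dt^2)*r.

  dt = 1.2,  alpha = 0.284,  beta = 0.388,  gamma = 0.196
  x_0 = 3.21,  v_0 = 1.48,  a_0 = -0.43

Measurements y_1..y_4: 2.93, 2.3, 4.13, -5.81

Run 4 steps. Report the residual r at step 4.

resid = -5.0863

step 1: x_pred=4.6764  r=-1.7464  x^+=4.1804  v^+=0.3993  a^+=-0.9054
step 2: x_pred=4.0077  r=-1.7077  x^+=3.5227  v^+=-1.2393  a^+=-1.3703
step 3: x_pred=1.0489  r=3.0811  x^+=1.9240  v^+=-1.8875  a^+=-0.5316
step 4: x_pred=-0.7237  r=-5.0863  x^+=-2.1682  v^+=-4.1699  a^+=-1.9162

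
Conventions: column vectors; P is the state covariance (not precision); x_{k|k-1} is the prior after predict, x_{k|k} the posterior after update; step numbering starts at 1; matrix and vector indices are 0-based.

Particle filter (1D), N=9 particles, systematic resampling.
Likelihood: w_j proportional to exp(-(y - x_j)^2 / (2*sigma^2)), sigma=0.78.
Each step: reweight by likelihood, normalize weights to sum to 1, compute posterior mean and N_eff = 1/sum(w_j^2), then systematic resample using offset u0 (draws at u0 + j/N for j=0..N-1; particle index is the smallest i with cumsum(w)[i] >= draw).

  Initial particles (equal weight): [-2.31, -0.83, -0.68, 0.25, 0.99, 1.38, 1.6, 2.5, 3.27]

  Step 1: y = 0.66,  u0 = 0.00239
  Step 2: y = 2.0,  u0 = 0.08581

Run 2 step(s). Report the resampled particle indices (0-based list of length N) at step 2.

resampled_idx = [4, 5, 6, 6, 7, 7, 8, 8, 8]

step 1: w=[0.0002, 0.0477, 0.0677, 0.2578, 0.2707, 0.1933, 0.1432, 0.0183, 0.0011]  mean=0.7915  Neff=4.8832  idx=[1, 2, 3, 3, 4, 4, 5, 5, 6]
step 2: w=[0.0004, 0.0008, 0.0240, 0.0240, 0.1285, 0.1285, 0.2167, 0.2167, 0.2605]  mean=1.2803  Neff=5.1041  idx=[4, 5, 6, 6, 7, 7, 8, 8, 8]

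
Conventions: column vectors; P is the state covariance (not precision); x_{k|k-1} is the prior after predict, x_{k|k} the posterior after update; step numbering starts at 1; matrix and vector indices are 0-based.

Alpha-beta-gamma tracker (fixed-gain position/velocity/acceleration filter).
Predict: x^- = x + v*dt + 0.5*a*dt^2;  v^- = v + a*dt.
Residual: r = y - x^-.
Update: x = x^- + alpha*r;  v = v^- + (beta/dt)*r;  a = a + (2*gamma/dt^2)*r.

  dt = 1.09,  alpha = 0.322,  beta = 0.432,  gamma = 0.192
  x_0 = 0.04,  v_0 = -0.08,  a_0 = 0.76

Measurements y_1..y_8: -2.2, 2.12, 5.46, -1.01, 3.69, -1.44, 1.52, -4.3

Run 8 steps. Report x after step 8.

x_post = -8.2127

step 1: x_pred=0.4043  r=-2.6043  x^+=-0.4343  v^+=-0.2838  a^+=-0.0817
step 2: x_pred=-0.7921  r=2.9121  x^+=0.1456  v^+=0.7813  a^+=0.8595
step 3: x_pred=1.5078  r=3.9522  x^+=2.7804  v^+=3.2846  a^+=2.1369
step 4: x_pred=7.6300  r=-8.6400  x^+=4.8479  v^+=2.1895  a^+=-0.6556
step 5: x_pred=6.8450  r=-3.1550  x^+=5.8291  v^+=0.2244  a^+=-1.6753
step 6: x_pred=5.0784  r=-6.5184  x^+=2.9795  v^+=-4.1851  a^+=-3.7821
step 7: x_pred=-3.8291  r=5.3491  x^+=-2.1067  v^+=-6.1877  a^+=-2.0533
step 8: x_pred=-10.0710  r=5.7710  x^+=-8.2127  v^+=-6.1385  a^+=-0.1881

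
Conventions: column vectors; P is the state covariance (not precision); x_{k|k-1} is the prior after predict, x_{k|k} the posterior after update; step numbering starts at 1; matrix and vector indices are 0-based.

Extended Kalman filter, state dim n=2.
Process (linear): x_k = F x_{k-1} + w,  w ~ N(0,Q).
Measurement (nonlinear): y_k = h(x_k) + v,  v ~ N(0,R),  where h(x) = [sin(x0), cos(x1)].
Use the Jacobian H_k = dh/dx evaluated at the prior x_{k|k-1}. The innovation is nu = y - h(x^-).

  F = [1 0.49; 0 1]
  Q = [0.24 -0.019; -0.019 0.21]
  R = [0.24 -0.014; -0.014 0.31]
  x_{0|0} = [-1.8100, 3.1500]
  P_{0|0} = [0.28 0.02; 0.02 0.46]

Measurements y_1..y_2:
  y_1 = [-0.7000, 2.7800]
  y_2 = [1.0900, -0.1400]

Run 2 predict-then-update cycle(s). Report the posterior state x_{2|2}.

step 1: x^-=[-0.2665, 3.1500]  P^-=[0.6500 0.2264; 0.2264 0.6700]  H_jac=[0.9647 0.0000; 0.0000 0.0084]  S=[0.8450 -0.0122; -0.0122 0.3100]  K=[0.7427 0.0353; 0.2589 0.0283]  nu=[-0.4366, 3.7800]  x^+=[-0.4574, 3.1440]  P^+=[0.1843 0.0640; 0.0640 0.6133]
step 2: x^-=[1.0831, 3.1440]  P^-=[0.6342 0.3455; 0.3455 0.8233]  H_jac=[0.4686 0.0000; 0.0000 0.0024]  S=[0.3792 -0.0136; -0.0136 0.3100]  K=[0.7849 0.0372; 0.4278 0.0252]  nu=[0.2066, 0.8600]  x^+=[1.2772, 3.2541]  P^+=[0.4009 0.2184; 0.2184 0.7540]

x_post = [1.2772, 3.2541]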